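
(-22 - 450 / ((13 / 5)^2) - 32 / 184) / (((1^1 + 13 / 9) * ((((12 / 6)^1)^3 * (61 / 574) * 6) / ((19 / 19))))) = -74248335 / 10432708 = -7.12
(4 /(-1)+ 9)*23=115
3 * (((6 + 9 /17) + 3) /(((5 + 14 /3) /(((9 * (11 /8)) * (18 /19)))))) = 34.67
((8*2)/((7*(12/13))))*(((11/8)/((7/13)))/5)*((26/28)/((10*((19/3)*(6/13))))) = 314171/7820400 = 0.04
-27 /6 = -9 /2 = -4.50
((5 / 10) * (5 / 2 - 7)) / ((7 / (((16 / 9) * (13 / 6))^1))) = -26 / 21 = -1.24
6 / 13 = 0.46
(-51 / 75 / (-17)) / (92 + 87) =1 / 4475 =0.00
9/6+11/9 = 49/18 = 2.72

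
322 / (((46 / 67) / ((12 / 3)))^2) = 251384 / 23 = 10929.74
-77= -77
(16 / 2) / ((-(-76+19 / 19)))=8 / 75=0.11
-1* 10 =-10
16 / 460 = 4 / 115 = 0.03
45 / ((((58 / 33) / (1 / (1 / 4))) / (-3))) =-8910 / 29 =-307.24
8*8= 64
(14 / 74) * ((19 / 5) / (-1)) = -133 / 185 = -0.72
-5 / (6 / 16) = -40 / 3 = -13.33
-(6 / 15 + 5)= -27 / 5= -5.40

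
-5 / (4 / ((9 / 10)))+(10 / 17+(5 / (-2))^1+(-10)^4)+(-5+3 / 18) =4076789 / 408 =9992.13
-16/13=-1.23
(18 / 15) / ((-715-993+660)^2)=3 / 2745760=0.00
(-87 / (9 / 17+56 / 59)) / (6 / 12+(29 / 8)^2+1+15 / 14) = -39092928 / 10438837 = -3.74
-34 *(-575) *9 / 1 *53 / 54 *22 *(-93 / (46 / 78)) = -599119950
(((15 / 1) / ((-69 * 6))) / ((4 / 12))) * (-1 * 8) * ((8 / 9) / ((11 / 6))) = 320 / 759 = 0.42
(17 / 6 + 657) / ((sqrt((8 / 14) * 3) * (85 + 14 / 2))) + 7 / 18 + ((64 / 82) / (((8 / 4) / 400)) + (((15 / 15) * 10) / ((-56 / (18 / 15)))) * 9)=3959 * sqrt(21) / 3312 + 399223 / 2583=160.04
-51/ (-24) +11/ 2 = 61/ 8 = 7.62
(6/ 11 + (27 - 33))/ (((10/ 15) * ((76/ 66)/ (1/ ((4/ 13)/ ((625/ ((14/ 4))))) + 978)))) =-2945295/ 266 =-11072.54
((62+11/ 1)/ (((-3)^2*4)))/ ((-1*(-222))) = 73/ 7992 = 0.01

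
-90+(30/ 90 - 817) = -2720/ 3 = -906.67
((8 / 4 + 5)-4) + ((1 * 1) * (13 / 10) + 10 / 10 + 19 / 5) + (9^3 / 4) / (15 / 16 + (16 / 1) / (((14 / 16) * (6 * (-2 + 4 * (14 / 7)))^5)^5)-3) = -42359492801150384451152732456598663856219 / 534412685872983402870375108409892536310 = -79.26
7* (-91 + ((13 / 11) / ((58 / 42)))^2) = -64300054 / 101761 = -631.87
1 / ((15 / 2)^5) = 32 / 759375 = 0.00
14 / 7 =2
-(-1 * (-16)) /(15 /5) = -5.33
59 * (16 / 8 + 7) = 531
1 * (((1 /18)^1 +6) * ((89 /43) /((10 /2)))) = 9701 /3870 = 2.51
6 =6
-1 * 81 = -81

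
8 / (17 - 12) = 8 / 5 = 1.60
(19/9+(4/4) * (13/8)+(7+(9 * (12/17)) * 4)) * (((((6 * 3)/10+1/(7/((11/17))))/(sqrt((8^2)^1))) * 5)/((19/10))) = 124549675/5534928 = 22.50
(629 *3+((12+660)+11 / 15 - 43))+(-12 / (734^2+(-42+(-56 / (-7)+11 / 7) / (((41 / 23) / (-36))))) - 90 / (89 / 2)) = 2914966839341 / 1159165815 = 2514.71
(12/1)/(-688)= -0.02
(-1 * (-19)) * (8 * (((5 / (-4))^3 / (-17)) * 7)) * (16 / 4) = 16625 / 34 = 488.97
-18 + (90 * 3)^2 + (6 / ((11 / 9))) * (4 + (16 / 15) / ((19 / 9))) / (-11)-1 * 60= 837065778 / 11495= 72819.99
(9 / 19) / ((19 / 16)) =144 / 361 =0.40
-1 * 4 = -4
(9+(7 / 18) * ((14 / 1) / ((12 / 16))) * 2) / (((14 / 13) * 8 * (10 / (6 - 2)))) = 1651 / 1512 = 1.09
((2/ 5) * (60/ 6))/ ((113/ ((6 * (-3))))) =-72/ 113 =-0.64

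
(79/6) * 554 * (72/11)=525192/11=47744.73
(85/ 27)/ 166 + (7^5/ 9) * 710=1325885.57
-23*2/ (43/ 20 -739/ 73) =5.77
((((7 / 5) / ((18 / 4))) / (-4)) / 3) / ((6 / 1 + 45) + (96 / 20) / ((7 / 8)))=-49 / 106758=-0.00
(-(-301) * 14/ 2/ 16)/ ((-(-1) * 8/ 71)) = 1168.73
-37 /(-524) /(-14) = -0.01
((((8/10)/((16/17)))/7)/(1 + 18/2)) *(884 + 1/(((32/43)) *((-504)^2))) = 122155279067/11379916800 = 10.73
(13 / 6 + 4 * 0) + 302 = 1825 / 6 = 304.17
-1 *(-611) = 611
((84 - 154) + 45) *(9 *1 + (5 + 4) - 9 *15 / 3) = 675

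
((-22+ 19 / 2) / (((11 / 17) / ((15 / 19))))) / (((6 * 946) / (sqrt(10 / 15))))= -2125 * sqrt(6) / 2372568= -0.00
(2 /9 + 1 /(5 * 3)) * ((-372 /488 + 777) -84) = 365963 /1830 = 199.98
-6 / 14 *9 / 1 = -27 / 7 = -3.86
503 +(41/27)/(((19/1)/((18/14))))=200738/399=503.10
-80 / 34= -40 / 17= -2.35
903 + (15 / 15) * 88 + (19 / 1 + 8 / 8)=1011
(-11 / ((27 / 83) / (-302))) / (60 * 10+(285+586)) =275726 / 39717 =6.94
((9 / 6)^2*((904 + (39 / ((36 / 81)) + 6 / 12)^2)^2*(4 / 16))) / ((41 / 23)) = 4003648961103 / 167936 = 23840325.84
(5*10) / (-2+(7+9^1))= 25 / 7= 3.57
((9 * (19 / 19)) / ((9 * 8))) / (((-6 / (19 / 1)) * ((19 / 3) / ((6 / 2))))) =-3 / 16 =-0.19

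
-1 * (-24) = 24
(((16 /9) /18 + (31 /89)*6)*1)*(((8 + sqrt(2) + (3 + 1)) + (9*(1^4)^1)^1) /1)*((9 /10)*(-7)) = -386561 /1335 -55223*sqrt(2) /4005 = -309.06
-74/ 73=-1.01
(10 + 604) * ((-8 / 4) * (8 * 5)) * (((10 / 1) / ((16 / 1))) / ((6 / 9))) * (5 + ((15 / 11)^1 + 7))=-6769350 / 11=-615395.45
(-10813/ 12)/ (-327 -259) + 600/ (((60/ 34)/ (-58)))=-138660227/ 7032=-19718.46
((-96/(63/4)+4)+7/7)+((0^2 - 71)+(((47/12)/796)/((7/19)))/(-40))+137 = 173590787/2674560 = 64.90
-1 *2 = -2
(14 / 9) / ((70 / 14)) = 14 / 45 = 0.31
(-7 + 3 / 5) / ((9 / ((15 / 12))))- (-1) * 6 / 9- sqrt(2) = -1.64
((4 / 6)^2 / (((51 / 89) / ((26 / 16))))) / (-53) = -1157 / 48654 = -0.02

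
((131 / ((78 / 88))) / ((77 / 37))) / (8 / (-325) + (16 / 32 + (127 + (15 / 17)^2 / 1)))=0.55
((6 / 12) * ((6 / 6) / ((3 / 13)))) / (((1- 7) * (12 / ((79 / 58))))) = -0.04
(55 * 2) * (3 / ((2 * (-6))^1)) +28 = 0.50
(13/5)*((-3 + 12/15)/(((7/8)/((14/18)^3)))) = -56056/18225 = -3.08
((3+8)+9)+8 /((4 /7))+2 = 36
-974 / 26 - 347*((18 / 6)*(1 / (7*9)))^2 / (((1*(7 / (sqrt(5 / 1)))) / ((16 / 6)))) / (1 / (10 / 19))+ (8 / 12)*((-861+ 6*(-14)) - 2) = -26083 / 39 - 27760*sqrt(5) / 175959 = -669.15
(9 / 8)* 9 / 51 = 27 / 136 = 0.20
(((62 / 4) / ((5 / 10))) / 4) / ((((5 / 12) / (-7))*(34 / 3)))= -1953 / 170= -11.49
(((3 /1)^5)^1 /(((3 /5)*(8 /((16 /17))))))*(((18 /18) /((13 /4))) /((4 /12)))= 9720 /221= 43.98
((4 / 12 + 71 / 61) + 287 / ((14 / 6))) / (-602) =-22783 / 110166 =-0.21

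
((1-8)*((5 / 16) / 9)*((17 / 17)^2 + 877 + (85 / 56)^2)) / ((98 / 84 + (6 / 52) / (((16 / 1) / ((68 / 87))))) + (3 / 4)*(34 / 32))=-1734597735 / 15964144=-108.66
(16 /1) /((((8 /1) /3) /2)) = 12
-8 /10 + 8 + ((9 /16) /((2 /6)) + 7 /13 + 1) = 10843 /1040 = 10.43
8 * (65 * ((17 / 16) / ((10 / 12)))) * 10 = 6630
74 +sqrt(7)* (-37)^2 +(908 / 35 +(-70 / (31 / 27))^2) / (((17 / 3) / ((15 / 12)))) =102884632 / 114359 +1369* sqrt(7) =4521.70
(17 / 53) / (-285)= -17 / 15105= -0.00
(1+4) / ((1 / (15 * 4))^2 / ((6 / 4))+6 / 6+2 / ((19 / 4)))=513000 / 145819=3.52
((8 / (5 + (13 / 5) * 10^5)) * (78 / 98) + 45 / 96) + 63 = 25875447579 / 407687840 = 63.47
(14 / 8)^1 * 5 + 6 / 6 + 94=415 / 4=103.75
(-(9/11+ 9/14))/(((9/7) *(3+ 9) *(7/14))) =-25/132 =-0.19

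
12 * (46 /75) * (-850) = -6256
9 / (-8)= -9 / 8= -1.12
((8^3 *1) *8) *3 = 12288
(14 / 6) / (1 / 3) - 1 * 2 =5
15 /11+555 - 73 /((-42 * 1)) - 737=-82651 /462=-178.90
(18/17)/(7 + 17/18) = 324/2431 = 0.13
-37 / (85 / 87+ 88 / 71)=-228549 / 13691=-16.69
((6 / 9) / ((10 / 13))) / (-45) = -13 / 675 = -0.02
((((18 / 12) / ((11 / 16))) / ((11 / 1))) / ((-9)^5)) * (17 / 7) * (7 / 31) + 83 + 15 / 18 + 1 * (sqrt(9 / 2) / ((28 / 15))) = 45 * sqrt(2) / 56 + 12378986161 / 147661866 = 84.97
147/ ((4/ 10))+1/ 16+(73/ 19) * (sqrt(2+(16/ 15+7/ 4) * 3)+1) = 383.82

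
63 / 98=9 / 14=0.64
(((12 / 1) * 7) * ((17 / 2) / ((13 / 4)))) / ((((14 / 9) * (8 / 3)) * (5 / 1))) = 1377 / 130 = 10.59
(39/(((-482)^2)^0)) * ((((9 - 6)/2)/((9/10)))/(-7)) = -65/7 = -9.29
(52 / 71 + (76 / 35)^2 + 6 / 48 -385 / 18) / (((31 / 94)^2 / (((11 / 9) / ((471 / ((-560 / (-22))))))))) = -875165269268 / 91107830835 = -9.61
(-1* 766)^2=586756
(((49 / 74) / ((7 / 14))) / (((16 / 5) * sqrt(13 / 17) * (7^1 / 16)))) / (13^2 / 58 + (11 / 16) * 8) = 1015 * sqrt(221) / 117364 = 0.13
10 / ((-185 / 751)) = -1502 / 37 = -40.59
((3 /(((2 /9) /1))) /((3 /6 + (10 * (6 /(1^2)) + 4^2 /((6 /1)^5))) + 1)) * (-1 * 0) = 0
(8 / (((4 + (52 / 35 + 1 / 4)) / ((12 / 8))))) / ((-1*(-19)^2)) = -1680 / 289883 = -0.01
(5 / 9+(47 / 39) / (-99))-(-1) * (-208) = -800990 / 3861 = -207.46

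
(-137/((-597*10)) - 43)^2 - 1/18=65827724279/35640900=1846.97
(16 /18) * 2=16 /9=1.78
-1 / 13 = -0.08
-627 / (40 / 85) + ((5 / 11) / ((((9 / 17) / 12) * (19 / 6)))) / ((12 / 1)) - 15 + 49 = -6511289 / 5016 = -1298.10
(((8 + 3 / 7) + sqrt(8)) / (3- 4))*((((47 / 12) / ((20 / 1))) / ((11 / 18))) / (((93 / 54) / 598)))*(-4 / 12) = 126477*sqrt(2) / 1705 + 7462143 / 23870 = 417.52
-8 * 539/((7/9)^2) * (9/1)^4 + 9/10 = -467668071/10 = -46766807.10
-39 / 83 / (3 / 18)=-234 / 83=-2.82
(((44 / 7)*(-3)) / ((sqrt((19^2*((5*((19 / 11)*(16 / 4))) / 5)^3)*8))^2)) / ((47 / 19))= -43923 / 5488077952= -0.00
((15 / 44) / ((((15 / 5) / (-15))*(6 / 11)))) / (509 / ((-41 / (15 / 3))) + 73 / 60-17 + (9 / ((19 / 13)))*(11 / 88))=292125 / 7206071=0.04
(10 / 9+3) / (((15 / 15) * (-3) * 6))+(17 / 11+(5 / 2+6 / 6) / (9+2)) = 1457 / 891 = 1.64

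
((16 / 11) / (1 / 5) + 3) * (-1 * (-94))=10622 / 11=965.64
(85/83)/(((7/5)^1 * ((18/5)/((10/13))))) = 10625/67977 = 0.16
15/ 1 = 15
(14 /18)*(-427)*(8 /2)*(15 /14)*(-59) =251930 /3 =83976.67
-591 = -591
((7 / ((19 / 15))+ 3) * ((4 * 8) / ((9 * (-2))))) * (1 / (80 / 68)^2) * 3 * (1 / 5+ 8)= -639846 / 2375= -269.41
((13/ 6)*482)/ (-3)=-3133/ 9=-348.11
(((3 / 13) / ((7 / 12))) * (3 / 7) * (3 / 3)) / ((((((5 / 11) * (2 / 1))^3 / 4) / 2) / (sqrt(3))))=3.13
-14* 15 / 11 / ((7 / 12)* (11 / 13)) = -4680 / 121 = -38.68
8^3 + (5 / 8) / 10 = 8193 / 16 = 512.06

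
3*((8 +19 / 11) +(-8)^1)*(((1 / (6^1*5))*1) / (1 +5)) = 0.03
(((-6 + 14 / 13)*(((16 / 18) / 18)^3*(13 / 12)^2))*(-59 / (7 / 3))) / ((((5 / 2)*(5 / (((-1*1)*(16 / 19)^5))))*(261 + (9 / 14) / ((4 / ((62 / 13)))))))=-21412559454208 / 9403721255416162275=-0.00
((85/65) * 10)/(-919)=-170/11947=-0.01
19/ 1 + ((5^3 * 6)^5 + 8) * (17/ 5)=4034179687500231/ 5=806835937500046.20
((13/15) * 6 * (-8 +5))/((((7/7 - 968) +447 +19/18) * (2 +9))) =1404/513755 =0.00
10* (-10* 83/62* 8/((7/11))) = -365200/217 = -1682.95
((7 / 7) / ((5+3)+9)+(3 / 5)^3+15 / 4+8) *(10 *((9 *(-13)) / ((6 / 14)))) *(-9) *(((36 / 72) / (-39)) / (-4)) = 6439293 / 6800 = 946.95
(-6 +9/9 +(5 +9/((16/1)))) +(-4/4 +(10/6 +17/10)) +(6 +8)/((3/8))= 40.26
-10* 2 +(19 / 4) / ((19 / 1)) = -79 / 4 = -19.75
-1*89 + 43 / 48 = -4229 / 48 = -88.10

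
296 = 296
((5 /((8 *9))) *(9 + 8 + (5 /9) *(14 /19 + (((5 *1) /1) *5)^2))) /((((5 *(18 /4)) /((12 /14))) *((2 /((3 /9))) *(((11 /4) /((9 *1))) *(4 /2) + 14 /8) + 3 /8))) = 27712 /417753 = 0.07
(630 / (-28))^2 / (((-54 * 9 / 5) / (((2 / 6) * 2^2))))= -125 / 18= -6.94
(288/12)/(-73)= -0.33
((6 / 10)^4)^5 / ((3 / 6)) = 0.00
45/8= 5.62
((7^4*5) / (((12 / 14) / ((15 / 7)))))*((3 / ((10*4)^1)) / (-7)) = -5145 / 16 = -321.56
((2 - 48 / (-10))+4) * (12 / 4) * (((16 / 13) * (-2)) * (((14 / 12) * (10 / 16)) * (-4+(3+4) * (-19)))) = 103572 / 13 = 7967.08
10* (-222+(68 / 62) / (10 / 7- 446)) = -53542555 / 24118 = -2220.02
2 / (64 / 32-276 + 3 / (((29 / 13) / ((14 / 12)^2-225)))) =-696 / 200015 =-0.00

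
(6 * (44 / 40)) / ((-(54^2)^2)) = -11 / 14171760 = -0.00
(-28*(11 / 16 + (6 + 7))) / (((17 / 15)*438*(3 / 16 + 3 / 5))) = -0.98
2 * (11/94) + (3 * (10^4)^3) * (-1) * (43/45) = -404199999999967/141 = -2866666666666.43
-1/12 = -0.08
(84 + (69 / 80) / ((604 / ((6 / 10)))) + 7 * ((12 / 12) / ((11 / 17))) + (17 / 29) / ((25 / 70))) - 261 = -12681131407 / 77070400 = -164.54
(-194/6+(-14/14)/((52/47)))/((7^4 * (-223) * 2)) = 5185/167051976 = 0.00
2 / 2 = 1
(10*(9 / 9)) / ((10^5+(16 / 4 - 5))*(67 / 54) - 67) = 12 / 148807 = 0.00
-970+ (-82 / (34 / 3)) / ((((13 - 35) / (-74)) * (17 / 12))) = -3138242 / 3179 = -987.18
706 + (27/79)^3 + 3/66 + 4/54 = 206809504667/292865166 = 706.16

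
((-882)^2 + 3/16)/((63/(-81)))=-112021083/112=-1000188.24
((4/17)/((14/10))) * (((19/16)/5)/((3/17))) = 19/84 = 0.23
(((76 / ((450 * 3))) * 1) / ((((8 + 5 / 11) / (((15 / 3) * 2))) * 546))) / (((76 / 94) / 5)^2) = 121495 / 26049114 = 0.00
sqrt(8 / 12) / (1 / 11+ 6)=11*sqrt(6) / 201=0.13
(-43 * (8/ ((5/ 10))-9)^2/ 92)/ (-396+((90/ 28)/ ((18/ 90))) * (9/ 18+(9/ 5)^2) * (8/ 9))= 14749/ 220616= 0.07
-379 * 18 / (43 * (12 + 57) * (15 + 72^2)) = -758 / 1713937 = -0.00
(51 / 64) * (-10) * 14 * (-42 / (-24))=-12495 / 64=-195.23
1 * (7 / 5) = 7 / 5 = 1.40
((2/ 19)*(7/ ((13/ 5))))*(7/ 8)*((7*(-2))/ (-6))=1715/ 2964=0.58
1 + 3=4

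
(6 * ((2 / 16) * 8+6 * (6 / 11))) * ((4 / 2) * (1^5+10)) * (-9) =-5076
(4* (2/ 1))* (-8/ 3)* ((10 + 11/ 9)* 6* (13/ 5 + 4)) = -142208/ 15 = -9480.53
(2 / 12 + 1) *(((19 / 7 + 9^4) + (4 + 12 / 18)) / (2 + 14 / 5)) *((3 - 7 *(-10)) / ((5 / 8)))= 5034664 / 27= 186469.04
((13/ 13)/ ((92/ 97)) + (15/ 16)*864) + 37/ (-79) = 5891339/ 7268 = 810.59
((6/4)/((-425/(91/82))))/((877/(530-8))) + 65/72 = 990747017/1100284200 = 0.90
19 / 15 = 1.27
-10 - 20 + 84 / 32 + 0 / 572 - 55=-659 / 8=-82.38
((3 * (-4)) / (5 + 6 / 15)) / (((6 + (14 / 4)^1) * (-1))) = 0.23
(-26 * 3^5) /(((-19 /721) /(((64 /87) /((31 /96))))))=9329209344 /17081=546174.66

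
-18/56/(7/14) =-9/14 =-0.64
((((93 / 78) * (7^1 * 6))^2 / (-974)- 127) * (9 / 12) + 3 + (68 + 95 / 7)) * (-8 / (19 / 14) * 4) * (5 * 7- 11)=11158466880 / 1563757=7135.68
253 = 253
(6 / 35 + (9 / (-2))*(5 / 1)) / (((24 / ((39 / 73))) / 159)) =-79.03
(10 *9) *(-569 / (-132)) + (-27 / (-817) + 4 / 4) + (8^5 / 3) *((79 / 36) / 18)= 7515072925 / 4367682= 1720.61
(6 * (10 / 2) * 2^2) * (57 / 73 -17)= -142080 / 73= -1946.30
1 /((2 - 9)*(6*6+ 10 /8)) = -4 /1043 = -0.00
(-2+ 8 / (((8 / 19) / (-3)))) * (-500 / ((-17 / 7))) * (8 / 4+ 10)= -2478000 / 17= -145764.71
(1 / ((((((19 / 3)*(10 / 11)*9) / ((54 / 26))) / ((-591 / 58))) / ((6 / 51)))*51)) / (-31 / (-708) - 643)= 627642 / 428336189905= 0.00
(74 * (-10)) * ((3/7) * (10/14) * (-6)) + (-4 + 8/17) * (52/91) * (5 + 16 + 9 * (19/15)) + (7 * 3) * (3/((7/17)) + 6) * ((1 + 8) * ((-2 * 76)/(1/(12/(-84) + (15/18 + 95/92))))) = -12575190042/19159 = -656359.42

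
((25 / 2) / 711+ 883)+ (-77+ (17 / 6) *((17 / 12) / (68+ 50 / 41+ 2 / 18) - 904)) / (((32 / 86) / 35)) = -575731009986793 / 2328257664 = -247279.77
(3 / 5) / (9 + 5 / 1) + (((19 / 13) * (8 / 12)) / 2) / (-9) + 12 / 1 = 294563 / 24570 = 11.99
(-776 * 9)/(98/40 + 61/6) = -419040/757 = -553.55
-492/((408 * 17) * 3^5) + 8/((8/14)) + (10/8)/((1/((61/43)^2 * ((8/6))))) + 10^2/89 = 427072058525/23113250694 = 18.48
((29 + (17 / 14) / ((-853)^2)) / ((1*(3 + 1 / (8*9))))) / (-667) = -0.01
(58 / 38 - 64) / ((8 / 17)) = -20179 / 152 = -132.76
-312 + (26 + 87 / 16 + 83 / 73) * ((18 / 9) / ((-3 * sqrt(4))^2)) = -6521441 / 21024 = -310.19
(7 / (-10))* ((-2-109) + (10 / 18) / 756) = 755239 / 9720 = 77.70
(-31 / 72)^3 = -29791 / 373248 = -0.08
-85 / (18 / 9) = -85 / 2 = -42.50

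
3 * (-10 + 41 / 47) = -1287 / 47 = -27.38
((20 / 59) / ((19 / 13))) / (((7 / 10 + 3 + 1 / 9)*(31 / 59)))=23400 / 202027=0.12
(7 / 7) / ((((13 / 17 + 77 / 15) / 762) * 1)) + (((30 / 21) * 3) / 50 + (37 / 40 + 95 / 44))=38322397 / 289520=132.37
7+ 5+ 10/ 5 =14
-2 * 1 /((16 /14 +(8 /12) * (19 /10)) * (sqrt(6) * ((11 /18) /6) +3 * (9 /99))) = -244944 /13133 +91476 * sqrt(6) /13133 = -1.59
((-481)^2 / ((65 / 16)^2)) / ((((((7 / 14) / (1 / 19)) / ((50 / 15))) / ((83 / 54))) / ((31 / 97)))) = 1803487744 / 746415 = 2416.20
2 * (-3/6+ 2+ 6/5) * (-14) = -378/5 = -75.60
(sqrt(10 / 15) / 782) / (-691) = -0.00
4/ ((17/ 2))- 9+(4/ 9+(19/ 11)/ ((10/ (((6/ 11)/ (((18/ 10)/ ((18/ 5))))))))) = -7.90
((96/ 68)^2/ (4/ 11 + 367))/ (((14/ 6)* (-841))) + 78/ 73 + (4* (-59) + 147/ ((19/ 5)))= -207930581919709/ 1059533470709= -196.25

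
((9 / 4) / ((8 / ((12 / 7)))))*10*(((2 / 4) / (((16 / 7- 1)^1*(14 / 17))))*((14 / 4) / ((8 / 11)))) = 2805 / 256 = 10.96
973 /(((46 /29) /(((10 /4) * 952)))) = 33578230 /23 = 1459923.04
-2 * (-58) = 116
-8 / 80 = -1 / 10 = -0.10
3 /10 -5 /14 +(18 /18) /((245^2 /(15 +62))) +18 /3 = 50971 /8575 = 5.94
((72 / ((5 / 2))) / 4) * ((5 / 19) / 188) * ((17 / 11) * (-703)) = -5661 / 517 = -10.95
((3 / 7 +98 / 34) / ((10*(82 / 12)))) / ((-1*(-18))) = 197 / 73185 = 0.00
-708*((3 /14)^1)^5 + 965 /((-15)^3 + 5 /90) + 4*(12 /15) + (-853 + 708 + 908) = 31267124881269 /40840337720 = 765.59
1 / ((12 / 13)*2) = 13 / 24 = 0.54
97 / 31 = 3.13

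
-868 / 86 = -434 / 43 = -10.09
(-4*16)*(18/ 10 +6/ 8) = -816/ 5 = -163.20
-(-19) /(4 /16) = 76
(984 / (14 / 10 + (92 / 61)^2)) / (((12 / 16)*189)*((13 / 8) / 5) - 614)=-976390400 / 2070813641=-0.47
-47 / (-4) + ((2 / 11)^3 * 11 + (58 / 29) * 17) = 22175 / 484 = 45.82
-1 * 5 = -5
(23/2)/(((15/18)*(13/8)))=552/65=8.49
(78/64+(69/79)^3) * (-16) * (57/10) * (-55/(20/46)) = 428892206589/19721560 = 21747.38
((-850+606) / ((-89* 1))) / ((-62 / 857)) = -104554 / 2759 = -37.90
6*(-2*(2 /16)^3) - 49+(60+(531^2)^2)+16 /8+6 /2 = 10176256708733 /128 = 79502005536.98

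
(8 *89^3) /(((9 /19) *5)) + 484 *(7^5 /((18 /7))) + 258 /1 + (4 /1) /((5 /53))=5544979.91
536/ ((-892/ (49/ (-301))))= 938/ 9589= 0.10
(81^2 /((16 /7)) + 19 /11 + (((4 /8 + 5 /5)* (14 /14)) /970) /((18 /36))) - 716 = 184050489 /85360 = 2156.17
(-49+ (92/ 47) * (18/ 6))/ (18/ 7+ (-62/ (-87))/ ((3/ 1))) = -3703329/ 241204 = -15.35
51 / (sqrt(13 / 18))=153* sqrt(26) / 13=60.01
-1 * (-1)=1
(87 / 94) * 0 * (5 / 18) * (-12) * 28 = 0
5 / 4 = 1.25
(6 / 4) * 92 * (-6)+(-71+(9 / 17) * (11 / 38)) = -580655 / 646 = -898.85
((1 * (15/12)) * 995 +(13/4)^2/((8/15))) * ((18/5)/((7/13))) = 540657/64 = 8447.77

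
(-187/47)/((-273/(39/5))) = 187/1645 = 0.11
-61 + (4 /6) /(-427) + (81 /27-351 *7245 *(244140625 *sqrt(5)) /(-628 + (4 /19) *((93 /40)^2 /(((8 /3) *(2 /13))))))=-74300 /1281 + 3282398437500000000 *sqrt(5) /3305543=2220411604174.37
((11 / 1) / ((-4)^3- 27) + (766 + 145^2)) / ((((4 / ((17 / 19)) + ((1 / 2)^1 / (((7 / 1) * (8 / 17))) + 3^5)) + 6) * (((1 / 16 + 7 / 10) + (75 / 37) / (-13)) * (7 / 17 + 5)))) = 399132201600 / 15249404363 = 26.17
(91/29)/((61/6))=546/1769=0.31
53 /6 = 8.83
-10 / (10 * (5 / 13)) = -13 / 5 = -2.60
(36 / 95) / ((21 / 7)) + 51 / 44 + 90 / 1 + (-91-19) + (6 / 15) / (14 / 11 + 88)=-38400261 / 2052380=-18.71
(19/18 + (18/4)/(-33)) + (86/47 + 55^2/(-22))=-1253993/9306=-134.75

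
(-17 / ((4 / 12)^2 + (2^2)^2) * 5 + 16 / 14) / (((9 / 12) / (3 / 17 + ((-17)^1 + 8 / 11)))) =1443080 / 16269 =88.70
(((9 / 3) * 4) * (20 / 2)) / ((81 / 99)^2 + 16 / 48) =119.67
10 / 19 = 0.53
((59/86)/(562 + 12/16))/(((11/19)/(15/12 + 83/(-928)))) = 1207317/494031472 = 0.00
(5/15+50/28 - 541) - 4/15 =-539.15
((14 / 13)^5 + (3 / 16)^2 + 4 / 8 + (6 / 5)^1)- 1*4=-387963687 / 475255040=-0.82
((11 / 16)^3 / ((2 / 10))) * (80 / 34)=33275 / 8704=3.82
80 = 80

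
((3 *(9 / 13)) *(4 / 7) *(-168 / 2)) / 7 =-1296 / 91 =-14.24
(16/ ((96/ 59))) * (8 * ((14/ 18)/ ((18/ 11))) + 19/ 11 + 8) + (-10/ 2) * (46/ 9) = 574625/ 5346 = 107.49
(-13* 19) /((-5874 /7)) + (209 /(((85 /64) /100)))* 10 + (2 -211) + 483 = 15741515285 /99858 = 157639.00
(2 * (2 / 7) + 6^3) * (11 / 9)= 16676 / 63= 264.70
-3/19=-0.16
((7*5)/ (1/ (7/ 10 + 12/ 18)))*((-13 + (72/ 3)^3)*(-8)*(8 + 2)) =-158550280/ 3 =-52850093.33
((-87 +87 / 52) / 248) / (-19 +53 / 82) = 181917 / 9704240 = 0.02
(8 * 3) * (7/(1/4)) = 672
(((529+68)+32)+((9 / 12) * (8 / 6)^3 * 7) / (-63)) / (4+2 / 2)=50933 / 405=125.76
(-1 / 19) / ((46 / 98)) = -49 / 437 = -0.11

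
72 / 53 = 1.36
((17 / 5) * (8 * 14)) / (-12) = -476 / 15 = -31.73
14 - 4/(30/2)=206/15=13.73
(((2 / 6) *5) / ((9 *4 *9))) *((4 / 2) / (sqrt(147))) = 0.00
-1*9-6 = -15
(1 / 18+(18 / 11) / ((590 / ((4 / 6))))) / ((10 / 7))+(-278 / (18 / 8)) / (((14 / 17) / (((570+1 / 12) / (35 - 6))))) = -1049112572861 / 355716900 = -2949.29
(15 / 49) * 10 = 150 / 49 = 3.06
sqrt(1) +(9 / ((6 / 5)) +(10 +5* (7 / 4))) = 27.25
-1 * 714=-714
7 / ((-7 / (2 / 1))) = -2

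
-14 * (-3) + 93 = 135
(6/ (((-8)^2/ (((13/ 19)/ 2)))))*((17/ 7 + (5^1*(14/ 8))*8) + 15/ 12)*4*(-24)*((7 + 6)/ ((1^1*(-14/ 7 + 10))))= -368.64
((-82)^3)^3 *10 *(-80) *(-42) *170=-957442871940252278784000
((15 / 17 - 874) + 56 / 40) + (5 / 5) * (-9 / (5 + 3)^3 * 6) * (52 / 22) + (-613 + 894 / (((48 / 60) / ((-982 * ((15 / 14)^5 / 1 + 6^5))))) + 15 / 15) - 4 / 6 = -51502372177282863443 / 6034385280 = -8534816685.96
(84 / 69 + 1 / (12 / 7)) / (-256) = -497 / 70656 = -0.01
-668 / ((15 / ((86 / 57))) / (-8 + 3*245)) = -41764696 / 855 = -48847.60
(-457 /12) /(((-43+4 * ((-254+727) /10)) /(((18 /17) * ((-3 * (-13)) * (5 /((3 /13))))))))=-5792475 /24854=-233.06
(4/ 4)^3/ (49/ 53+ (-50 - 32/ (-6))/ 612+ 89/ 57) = 924426/ 2230591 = 0.41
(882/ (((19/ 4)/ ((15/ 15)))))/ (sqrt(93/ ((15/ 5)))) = 3528 *sqrt(31)/ 589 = 33.35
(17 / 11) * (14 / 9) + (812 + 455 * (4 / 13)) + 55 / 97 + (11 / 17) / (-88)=1247190229 / 1306008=954.96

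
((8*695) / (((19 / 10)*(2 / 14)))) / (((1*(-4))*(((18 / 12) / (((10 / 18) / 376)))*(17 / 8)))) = -973000 / 409887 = -2.37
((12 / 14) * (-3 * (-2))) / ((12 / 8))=24 / 7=3.43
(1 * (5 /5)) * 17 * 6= 102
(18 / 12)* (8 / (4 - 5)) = -12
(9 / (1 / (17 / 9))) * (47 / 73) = 799 / 73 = 10.95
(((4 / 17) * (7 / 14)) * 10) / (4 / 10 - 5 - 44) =-100 / 4131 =-0.02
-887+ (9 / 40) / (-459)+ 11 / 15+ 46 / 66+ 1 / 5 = -885.37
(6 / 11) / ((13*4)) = 3 / 286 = 0.01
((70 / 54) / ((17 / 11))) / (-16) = -385 / 7344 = -0.05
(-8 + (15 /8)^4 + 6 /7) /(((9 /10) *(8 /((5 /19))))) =3739375 /19611648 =0.19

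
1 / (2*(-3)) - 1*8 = -49 / 6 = -8.17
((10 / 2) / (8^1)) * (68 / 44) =85 / 88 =0.97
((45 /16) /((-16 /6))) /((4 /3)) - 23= -23.79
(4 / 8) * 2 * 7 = 7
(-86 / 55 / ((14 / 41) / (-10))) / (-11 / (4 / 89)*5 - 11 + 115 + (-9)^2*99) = 14104 / 2124969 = 0.01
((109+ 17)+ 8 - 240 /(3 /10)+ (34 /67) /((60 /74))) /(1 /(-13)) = 8693113 /1005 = 8649.86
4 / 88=1 / 22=0.05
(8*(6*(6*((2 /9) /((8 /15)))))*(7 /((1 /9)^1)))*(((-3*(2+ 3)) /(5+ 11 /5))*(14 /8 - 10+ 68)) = -1882125 /2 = -941062.50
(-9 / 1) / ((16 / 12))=-27 / 4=-6.75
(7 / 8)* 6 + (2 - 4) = 13 / 4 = 3.25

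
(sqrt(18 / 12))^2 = 1.50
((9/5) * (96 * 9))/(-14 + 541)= 7776/2635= 2.95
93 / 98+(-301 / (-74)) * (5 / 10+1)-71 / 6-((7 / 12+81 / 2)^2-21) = -1671.62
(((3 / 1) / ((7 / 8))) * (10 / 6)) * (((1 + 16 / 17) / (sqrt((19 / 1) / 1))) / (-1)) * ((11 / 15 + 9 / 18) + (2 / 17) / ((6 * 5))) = -27764 * sqrt(19) / 38437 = -3.15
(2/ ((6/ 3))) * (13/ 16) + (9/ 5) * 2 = 353/ 80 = 4.41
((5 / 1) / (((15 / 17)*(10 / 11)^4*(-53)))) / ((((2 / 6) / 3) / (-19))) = 14187129 / 530000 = 26.77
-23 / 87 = -0.26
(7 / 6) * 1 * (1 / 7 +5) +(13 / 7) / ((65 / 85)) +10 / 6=10.10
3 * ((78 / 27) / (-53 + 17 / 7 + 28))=-91 / 237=-0.38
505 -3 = 502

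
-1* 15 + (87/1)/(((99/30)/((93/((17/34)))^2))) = 10032675/11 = 912061.36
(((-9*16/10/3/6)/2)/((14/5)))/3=-1/21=-0.05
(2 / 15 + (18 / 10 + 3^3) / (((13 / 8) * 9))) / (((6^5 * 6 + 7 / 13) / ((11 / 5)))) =902 / 9098025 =0.00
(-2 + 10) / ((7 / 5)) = 40 / 7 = 5.71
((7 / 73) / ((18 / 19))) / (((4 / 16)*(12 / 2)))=133 / 1971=0.07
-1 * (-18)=18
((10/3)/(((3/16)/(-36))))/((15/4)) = -512/3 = -170.67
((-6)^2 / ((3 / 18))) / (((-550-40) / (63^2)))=-428652 / 295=-1453.06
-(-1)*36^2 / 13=1296 / 13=99.69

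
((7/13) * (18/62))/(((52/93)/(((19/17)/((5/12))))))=0.75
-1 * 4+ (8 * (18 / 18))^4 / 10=2028 / 5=405.60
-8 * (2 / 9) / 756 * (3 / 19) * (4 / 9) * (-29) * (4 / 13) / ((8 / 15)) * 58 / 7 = 0.02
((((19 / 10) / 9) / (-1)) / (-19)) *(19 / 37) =19 / 3330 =0.01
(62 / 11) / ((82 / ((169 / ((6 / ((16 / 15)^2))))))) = 670592 / 304425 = 2.20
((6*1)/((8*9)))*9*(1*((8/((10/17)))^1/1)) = 10.20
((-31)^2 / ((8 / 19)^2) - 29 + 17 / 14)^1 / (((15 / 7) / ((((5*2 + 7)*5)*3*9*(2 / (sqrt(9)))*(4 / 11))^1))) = 123215949 / 88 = 1400181.24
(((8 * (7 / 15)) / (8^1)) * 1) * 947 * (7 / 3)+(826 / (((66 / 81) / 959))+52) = 481757578 / 495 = 973247.63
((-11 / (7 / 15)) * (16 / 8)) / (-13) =330 / 91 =3.63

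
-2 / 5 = -0.40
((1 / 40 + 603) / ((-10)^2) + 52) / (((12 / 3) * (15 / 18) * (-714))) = -232121 / 9520000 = -0.02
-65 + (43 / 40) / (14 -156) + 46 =-107963 / 5680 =-19.01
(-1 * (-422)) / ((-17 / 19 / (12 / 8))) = -12027 / 17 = -707.47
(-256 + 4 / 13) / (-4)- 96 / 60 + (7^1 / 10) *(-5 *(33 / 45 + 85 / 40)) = 32647 / 624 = 52.32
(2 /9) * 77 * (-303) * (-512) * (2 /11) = 1447936 /3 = 482645.33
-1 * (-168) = 168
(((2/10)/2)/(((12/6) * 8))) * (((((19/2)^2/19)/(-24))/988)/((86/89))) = -89/68689920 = -0.00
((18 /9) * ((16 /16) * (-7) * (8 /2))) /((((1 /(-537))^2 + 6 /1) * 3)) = -5382888 /1730215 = -3.11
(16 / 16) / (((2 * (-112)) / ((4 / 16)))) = -1 / 896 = -0.00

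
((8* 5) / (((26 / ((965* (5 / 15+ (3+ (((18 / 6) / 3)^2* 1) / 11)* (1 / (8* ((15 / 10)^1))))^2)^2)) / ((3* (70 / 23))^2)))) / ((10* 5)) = 4511212421625 / 15490178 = 291230.51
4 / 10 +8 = 42 / 5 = 8.40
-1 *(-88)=88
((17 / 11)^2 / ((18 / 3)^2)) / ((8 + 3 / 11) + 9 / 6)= 0.01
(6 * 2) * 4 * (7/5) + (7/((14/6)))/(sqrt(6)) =sqrt(6)/2 + 336/5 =68.42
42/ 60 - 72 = -713/ 10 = -71.30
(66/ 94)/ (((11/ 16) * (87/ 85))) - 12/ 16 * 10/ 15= 1357/ 2726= 0.50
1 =1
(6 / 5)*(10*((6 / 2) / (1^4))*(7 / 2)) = 126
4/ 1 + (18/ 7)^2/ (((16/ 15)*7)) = 6703/ 1372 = 4.89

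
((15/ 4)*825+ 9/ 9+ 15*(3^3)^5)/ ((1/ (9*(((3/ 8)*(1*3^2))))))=209210072157/ 32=6537814754.91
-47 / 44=-1.07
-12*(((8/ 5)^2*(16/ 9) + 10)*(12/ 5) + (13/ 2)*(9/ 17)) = -978278/ 2125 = -460.37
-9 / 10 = -0.90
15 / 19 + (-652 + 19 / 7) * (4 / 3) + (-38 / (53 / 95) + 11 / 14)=-13142893 / 14098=-932.25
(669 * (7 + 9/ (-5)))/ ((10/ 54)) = 469638/ 25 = 18785.52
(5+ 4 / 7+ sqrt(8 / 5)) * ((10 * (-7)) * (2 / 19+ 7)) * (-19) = 3780 * sqrt(10)+ 52650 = 64603.41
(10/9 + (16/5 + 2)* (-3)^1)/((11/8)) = -5216/495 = -10.54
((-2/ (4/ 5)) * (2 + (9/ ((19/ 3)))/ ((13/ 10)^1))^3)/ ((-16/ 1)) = 69678710/ 15069223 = 4.62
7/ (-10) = -7/ 10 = -0.70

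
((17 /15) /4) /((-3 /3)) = -17 /60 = -0.28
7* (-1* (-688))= 4816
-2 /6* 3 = -1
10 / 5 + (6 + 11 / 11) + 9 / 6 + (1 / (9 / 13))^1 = 215 / 18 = 11.94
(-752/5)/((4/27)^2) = -34263/5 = -6852.60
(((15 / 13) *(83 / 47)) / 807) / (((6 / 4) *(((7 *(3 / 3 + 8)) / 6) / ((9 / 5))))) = 332 / 1150513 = 0.00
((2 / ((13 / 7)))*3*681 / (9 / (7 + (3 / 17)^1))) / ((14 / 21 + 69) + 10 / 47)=54667956 / 2177513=25.11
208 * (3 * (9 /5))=5616 /5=1123.20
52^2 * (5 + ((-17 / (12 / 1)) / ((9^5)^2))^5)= 108364844256775727778172667986354016287014141982557187207 / 8015151202424240220279043490114942033063176182159552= 13520.00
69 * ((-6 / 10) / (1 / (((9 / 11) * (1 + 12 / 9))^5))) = -1049.86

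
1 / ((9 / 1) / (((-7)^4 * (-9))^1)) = -2401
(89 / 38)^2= 7921 / 1444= 5.49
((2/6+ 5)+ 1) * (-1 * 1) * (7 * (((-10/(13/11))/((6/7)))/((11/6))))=9310/39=238.72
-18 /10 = -9 /5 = -1.80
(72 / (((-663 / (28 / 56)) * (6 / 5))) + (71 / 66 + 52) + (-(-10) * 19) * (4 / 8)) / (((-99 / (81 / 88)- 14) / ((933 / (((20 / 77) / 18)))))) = -380742089301 / 4835480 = -78739.25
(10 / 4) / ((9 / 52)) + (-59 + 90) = 409 / 9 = 45.44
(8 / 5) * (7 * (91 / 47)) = 5096 / 235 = 21.69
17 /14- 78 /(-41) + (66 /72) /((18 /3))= 67561 /20664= 3.27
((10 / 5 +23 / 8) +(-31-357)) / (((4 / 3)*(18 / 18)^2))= -9195 / 32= -287.34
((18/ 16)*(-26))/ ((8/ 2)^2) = -117/ 64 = -1.83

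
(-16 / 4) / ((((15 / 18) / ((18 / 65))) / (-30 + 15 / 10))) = 12312 / 325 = 37.88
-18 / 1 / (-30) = 3 / 5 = 0.60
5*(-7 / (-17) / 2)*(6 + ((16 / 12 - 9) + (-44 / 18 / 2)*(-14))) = 15.90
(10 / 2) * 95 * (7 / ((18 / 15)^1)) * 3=16625 / 2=8312.50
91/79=1.15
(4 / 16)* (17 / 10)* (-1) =-17 / 40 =-0.42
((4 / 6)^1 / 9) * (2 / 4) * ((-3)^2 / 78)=1 / 234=0.00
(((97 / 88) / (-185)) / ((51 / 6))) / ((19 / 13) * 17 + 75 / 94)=-59267 / 2168207030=-0.00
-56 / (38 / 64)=-1792 / 19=-94.32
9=9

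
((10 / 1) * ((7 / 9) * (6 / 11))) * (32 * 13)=58240 / 33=1764.85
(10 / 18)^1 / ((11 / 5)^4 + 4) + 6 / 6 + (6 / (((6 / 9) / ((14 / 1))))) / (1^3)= 19595288 / 154269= 127.02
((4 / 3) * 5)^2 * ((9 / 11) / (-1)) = -400 / 11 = -36.36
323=323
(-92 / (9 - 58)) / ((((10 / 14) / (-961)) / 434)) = -5481544 / 5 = -1096308.80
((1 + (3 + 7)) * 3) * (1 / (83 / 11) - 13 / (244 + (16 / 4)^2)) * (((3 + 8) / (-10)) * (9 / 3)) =-149193 / 16600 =-8.99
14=14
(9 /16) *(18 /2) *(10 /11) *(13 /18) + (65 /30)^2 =12701 /1584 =8.02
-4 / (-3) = 4 / 3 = 1.33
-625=-625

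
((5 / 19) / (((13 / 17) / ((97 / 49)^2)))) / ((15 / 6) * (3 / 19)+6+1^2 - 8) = -2.23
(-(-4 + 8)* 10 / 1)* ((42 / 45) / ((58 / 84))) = -1568 / 29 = -54.07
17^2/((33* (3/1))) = 289/99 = 2.92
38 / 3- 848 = -835.33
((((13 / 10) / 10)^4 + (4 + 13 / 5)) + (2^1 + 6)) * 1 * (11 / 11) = 1460028561 / 100000000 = 14.60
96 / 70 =48 / 35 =1.37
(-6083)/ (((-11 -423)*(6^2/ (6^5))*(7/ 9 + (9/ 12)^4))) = 216235008/ 78151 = 2766.89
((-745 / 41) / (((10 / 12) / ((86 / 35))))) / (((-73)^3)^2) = -76884 / 217164614724715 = -0.00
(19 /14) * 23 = 437 /14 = 31.21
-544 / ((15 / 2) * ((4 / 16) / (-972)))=1410048 / 5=282009.60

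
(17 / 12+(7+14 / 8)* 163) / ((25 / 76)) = 325508 / 75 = 4340.11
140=140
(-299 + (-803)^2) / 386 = 322255 / 193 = 1669.72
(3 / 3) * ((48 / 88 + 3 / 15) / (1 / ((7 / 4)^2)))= 2009 / 880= 2.28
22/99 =2/9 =0.22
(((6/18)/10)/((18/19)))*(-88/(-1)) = 418/135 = 3.10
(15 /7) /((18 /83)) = 415 /42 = 9.88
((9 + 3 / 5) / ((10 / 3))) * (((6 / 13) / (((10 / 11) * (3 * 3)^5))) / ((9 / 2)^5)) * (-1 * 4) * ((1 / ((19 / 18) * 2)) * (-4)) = 45056 / 443022503625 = 0.00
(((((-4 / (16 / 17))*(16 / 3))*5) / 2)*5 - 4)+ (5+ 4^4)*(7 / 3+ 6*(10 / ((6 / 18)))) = 141905 / 3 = 47301.67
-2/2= -1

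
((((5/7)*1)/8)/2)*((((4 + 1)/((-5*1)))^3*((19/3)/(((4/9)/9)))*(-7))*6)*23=176985/32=5530.78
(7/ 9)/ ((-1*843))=-7/ 7587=-0.00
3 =3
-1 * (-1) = 1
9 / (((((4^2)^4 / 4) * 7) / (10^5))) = 28125 / 3584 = 7.85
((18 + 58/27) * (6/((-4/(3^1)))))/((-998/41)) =5576/1497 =3.72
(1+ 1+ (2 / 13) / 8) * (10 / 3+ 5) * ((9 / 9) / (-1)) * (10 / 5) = -875 / 26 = -33.65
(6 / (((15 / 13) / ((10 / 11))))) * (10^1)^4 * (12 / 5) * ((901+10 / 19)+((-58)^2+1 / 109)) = 1002248832000 / 2071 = 483944390.15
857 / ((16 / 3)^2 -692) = -7713 / 5972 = -1.29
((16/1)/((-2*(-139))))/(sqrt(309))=8*sqrt(309)/42951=0.00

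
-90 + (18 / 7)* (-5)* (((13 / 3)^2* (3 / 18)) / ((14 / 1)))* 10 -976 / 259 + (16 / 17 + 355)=21583762 / 92463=233.43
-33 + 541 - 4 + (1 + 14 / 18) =4552 / 9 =505.78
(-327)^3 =-34965783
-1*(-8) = 8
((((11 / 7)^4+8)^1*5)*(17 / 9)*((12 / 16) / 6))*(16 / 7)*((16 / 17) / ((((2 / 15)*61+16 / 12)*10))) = 451320 / 1193297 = 0.38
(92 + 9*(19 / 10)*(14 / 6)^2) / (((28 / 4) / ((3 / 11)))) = 5553 / 770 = 7.21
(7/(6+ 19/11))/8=77/680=0.11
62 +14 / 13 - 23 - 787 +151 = -7747 / 13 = -595.92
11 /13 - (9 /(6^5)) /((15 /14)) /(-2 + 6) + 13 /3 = 5.18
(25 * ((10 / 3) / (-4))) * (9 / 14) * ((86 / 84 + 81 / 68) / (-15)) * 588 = 1162.87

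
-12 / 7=-1.71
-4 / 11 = -0.36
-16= -16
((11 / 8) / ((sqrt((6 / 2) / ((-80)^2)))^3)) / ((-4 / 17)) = -575810.67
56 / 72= 7 / 9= 0.78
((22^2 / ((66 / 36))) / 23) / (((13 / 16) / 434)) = 1833216 / 299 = 6131.16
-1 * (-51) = 51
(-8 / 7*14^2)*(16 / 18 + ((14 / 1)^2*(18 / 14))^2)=-128025856 / 9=-14225095.11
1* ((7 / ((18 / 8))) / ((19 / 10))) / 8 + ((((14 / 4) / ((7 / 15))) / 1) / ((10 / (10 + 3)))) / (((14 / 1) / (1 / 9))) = 2701 / 9576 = 0.28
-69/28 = -2.46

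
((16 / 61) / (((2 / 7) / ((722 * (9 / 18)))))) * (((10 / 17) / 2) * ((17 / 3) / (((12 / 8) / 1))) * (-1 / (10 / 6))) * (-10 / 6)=202160 / 549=368.23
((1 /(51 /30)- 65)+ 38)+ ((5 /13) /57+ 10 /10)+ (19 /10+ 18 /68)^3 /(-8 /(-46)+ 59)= -25.23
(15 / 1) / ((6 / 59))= 295 / 2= 147.50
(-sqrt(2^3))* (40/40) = -2* sqrt(2) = -2.83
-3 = -3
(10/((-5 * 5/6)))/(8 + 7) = -4/25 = -0.16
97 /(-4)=-97 /4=-24.25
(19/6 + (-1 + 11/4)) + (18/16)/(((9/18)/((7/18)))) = 139/24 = 5.79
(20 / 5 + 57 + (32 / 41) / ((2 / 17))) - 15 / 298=825739 / 12218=67.58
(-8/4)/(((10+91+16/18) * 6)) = -3/917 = -0.00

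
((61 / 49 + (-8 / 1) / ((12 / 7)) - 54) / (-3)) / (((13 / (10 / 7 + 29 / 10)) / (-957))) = -271960579 / 44590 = -6099.14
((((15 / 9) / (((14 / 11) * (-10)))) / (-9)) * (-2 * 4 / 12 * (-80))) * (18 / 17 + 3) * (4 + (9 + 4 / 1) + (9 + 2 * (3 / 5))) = 16192 / 189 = 85.67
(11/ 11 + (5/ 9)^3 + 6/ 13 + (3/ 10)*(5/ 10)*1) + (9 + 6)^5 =143932275451/ 189540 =759376.78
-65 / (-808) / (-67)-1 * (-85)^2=-391132665 / 54136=-7225.00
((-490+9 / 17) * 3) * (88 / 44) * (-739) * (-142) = -5239134588 / 17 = -308184387.53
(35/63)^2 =25/81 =0.31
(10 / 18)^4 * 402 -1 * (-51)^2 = -5604637 / 2187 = -2562.71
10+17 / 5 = 67 / 5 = 13.40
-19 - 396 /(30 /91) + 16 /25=-30489 /25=-1219.56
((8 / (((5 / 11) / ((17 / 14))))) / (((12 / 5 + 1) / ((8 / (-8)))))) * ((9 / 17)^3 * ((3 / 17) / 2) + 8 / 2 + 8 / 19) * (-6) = 1857646692 / 11108293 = 167.23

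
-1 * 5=-5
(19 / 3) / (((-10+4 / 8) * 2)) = -1 / 3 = -0.33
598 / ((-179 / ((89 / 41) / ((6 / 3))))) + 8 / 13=-3.01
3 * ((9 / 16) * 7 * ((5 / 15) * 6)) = 189 / 8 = 23.62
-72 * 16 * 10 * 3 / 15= -2304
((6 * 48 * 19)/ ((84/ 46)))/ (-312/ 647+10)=6785736/ 21553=314.84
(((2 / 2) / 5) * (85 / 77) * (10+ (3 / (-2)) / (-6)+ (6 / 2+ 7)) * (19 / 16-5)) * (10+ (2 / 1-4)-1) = -119.31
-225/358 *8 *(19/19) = -900/179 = -5.03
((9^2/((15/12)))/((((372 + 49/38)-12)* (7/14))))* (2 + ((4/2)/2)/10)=0.75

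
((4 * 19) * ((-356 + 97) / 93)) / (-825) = 19684 / 76725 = 0.26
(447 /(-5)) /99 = -149 /165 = -0.90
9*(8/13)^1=72/13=5.54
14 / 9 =1.56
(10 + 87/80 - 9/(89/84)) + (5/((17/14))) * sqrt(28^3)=18463/7120 + 3920 * sqrt(7)/17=612.67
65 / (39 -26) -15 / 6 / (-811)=5.00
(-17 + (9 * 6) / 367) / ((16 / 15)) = -15.80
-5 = -5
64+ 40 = 104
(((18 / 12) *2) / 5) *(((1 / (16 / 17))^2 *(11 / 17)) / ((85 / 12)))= 99 / 1600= 0.06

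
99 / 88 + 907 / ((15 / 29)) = 210559 / 120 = 1754.66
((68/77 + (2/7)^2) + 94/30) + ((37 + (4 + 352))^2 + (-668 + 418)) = 1246732048/8085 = 154203.10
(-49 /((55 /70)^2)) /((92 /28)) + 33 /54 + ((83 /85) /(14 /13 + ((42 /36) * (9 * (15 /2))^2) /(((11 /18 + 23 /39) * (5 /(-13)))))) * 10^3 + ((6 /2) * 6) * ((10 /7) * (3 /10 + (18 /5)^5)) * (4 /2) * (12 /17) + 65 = 1969259383496932946911 /89499558843213750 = 22003.01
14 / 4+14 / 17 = 147 / 34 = 4.32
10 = 10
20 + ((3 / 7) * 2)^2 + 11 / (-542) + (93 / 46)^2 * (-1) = 467190643 / 28098364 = 16.63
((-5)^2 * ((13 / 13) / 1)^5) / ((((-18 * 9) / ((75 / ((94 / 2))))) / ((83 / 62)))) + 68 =10648333 / 157356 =67.67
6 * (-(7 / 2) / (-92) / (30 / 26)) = 0.20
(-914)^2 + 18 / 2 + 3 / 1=835408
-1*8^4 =-4096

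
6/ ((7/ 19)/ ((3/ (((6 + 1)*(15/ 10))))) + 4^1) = 1.13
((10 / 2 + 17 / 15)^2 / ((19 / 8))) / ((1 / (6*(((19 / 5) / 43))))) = 135424 / 16125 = 8.40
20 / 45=4 / 9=0.44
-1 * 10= -10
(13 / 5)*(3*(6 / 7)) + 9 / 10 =531 / 70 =7.59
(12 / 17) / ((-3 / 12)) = -48 / 17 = -2.82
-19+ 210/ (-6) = -54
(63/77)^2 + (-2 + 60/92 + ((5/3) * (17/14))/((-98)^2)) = -761322229/1122573144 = -0.68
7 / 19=0.37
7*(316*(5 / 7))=1580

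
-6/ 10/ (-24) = 1/ 40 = 0.02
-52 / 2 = -26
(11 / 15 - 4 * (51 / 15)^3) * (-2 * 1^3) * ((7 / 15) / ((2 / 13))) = 5339971 / 5625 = 949.33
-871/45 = -19.36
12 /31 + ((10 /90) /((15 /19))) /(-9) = 13991 /37665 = 0.37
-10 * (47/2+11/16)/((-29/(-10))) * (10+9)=-183825/116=-1584.70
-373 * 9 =-3357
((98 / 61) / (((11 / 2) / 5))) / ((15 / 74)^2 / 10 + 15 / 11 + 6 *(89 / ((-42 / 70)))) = -306656 / 186582103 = -0.00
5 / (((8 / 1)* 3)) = 5 / 24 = 0.21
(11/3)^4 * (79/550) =105149/4050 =25.96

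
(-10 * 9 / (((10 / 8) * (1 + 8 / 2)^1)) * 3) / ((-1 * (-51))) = -72 / 85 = -0.85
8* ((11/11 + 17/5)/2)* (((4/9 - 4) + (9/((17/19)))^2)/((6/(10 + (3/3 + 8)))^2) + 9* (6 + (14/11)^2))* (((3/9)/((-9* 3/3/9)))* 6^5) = -759584942656/15895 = -47787665.47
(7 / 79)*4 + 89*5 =35183 / 79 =445.35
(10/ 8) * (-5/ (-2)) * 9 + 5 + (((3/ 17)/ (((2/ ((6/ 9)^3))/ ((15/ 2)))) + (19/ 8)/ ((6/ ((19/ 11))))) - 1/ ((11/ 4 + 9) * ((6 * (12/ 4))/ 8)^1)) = 33.97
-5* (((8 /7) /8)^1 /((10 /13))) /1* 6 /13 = -3 /7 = -0.43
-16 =-16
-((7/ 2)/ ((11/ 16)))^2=-3136/ 121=-25.92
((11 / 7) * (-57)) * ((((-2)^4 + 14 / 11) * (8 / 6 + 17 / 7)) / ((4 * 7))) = -207.86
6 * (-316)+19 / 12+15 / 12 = -11359 / 6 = -1893.17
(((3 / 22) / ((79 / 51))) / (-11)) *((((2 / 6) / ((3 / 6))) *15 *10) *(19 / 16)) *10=-363375 / 38236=-9.50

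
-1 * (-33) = 33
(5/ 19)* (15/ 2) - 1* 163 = -6119/ 38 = -161.03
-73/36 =-2.03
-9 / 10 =-0.90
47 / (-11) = -47 / 11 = -4.27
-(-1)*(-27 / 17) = -27 / 17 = -1.59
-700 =-700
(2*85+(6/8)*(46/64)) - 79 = 11717/128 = 91.54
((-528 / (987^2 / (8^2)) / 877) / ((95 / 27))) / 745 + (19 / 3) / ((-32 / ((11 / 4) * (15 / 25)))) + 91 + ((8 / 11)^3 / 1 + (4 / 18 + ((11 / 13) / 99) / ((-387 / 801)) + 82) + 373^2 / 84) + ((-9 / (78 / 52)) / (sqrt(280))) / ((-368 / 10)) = 3 * sqrt(70) / 2576 + 3511875196802233042167559 / 1919518733811171292800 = 1829.57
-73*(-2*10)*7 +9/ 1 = 10229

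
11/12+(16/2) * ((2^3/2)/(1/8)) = 3083/12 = 256.92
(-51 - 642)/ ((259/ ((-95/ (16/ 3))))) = 28215/ 592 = 47.66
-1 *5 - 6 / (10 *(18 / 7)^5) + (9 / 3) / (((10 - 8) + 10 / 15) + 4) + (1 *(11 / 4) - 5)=-21431911 / 3149280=-6.81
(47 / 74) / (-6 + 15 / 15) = -47 / 370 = -0.13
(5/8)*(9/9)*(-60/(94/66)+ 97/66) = -630605/24816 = -25.41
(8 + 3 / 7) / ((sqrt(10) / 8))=236* sqrt(10) / 35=21.32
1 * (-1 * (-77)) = 77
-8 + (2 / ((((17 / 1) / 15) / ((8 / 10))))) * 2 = -88 / 17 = -5.18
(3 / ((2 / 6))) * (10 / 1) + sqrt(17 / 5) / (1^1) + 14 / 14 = sqrt(85) / 5 + 91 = 92.84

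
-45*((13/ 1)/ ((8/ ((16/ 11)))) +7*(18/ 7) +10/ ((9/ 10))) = -15580/ 11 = -1416.36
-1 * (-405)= 405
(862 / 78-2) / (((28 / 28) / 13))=353 / 3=117.67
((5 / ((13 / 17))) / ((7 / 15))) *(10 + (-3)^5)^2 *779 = 592540571.70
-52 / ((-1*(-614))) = -0.08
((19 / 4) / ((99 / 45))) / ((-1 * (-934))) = 0.00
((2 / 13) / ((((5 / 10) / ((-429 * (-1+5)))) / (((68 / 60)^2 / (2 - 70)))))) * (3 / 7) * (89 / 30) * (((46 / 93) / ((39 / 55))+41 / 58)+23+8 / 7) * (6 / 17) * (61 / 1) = 4493255529554 / 644245875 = 6974.44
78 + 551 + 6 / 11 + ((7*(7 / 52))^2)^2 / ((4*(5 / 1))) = 1012722228811 / 1608555520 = 629.58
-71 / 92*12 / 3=-3.09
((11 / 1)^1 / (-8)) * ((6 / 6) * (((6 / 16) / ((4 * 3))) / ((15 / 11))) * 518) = -31339 / 1920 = -16.32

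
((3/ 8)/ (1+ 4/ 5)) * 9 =15/ 8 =1.88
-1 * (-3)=3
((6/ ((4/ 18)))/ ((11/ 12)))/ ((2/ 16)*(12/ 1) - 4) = -11.78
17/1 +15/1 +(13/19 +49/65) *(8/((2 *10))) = 201152/6175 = 32.58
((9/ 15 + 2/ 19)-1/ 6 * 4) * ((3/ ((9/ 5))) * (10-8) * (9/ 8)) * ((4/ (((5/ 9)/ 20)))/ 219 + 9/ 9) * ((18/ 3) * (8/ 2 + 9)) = 51909/ 2774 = 18.71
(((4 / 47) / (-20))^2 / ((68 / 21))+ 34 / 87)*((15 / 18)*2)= 127682027 / 196026660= 0.65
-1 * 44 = -44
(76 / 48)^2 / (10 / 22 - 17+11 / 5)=-19855 / 113616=-0.17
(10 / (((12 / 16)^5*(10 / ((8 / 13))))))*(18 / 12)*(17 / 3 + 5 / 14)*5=2590720 / 22113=117.16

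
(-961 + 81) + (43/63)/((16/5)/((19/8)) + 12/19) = -10418635/11844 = -879.66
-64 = -64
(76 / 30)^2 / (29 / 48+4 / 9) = 23104 / 3775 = 6.12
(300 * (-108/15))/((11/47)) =-101520/11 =-9229.09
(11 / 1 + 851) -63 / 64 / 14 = 110327 / 128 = 861.93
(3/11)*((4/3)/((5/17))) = 68/55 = 1.24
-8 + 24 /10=-28 /5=-5.60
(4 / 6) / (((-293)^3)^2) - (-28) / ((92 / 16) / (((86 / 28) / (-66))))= -108826376488987922 / 480228021832222191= -0.23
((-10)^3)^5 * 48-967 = -48000000000000967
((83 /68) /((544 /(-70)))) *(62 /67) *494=-71.80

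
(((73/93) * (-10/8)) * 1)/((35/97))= -7081/2604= -2.72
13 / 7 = 1.86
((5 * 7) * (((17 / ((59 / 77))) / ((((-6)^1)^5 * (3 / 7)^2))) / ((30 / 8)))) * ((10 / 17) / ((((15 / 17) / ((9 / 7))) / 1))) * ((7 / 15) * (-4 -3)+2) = 1218679 / 7741980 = 0.16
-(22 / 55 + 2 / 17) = -44 / 85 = -0.52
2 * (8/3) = 16/3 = 5.33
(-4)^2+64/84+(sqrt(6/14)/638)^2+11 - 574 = -546.24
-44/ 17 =-2.59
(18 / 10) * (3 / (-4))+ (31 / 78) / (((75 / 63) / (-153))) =-68157 / 1300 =-52.43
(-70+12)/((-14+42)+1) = -2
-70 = -70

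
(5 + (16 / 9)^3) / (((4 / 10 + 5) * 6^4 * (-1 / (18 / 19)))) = -38705 / 26926344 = -0.00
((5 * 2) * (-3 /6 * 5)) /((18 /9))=-25 /2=-12.50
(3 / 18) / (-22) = -1 / 132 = -0.01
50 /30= 5 /3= 1.67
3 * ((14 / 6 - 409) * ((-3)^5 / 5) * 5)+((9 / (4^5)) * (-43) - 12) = 296447.62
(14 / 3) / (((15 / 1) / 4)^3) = 896 / 10125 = 0.09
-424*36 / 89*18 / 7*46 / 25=-12638592 / 15575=-811.47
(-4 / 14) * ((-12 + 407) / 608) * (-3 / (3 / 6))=1185 / 1064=1.11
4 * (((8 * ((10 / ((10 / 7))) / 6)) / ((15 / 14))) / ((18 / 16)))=12544 / 405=30.97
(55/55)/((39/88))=88/39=2.26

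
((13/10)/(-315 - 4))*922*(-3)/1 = 17979/1595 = 11.27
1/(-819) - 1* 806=-660115/819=-806.00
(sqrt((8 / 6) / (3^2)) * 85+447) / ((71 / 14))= 2380 * sqrt(3) / 639+6258 / 71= 94.59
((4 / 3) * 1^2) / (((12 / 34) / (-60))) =-680 / 3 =-226.67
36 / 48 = 3 / 4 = 0.75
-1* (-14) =14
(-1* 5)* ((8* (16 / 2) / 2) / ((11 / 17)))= -2720 / 11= -247.27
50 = 50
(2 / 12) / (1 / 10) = 5 / 3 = 1.67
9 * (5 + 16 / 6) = 69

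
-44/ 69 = -0.64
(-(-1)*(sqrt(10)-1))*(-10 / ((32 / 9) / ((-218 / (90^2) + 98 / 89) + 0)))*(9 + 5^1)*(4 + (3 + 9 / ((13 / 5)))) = 46076681 / 104130-46076681*sqrt(10) / 104130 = -956.79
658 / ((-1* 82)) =-329 / 41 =-8.02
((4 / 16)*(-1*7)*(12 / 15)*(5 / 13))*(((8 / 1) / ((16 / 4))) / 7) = -0.15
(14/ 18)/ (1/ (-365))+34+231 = -170/ 9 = -18.89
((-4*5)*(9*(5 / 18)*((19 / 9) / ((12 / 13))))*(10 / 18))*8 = -123500 / 243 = -508.23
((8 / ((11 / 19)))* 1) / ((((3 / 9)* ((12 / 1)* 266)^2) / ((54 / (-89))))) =-9 / 3645796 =-0.00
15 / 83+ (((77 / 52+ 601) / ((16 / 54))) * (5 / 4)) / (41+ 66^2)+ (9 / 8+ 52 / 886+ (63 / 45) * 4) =10145541391731 / 1345121797760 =7.54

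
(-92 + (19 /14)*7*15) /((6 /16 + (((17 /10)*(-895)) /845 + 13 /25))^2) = 61.58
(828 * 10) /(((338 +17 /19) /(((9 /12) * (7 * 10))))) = 8259300 /6439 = 1282.70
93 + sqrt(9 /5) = 3 * sqrt(5) /5 + 93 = 94.34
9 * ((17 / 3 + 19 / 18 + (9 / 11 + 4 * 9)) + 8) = 10205 / 22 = 463.86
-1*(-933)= 933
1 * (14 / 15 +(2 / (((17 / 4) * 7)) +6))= 12496 / 1785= 7.00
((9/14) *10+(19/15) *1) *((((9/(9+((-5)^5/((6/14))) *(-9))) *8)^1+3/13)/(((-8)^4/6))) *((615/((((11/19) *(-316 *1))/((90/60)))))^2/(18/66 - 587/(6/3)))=-818483210025165/3611460489607979008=-0.00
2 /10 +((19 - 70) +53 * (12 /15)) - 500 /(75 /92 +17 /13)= -3096638 /12695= -243.93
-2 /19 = -0.11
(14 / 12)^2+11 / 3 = 181 / 36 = 5.03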